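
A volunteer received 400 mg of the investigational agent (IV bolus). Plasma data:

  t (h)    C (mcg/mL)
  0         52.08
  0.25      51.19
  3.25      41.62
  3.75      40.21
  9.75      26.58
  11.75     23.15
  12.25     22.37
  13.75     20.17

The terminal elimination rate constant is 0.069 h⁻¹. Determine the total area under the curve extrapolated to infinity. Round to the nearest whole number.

AUC = 758 mcg/mL·h

Trapezoidal AUC_0→13.75:
  [0→0.25]: (52.08+51.19)/2 × 0.25 = 12.90875
  [0.25→3.25]: (51.19+41.62)/2 × 3 = 139.215
  [3.25→3.75]: (41.62+40.21)/2 × 0.5 = 20.4575
  [3.75→9.75]: (40.21+26.58)/2 × 6 = 200.37
  [9.75→11.75]: (26.58+23.15)/2 × 2 = 49.73
  [11.75→12.25]: (23.15+22.37)/2 × 0.5 = 11.38
  [12.25→13.75]: (22.37+20.17)/2 × 1.5 = 31.905
  Sum = 465.96625 mcg/mL·h
Extrapolated tail: C_last / k_e = 20.17 / 0.069 = 292.319
AUC_0→∞ = 465.96625 + 292.319 = 758.28525 mcg/mL·h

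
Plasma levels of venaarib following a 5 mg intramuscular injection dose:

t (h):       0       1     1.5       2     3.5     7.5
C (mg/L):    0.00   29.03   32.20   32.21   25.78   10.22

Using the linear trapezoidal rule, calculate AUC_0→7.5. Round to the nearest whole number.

Trapezoidal AUC_0→7.5:
  [0→1]: (0.00+29.03)/2 × 1 = 14.515
  [1→1.5]: (29.03+32.20)/2 × 0.5 = 15.3075
  [1.5→2]: (32.20+32.21)/2 × 0.5 = 16.1025
  [2→3.5]: (32.21+25.78)/2 × 1.5 = 43.4925
  [3.5→7.5]: (25.78+10.22)/2 × 4 = 72.0
  Sum = 161.4175 mg/L·h

AUC = 161 mg/L·h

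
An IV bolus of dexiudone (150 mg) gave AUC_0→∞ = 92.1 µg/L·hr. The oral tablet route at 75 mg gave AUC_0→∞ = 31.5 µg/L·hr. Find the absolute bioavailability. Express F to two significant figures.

F = (AUC_ev / D_ev) / (AUC_iv / D_iv)
  = (31.5/75) / (92.1/150)
  = 0.42 / 0.614 = 0.6840

F = 0.68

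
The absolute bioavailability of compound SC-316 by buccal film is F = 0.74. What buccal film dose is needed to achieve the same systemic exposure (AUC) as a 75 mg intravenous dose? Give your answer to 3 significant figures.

For equal systemic exposure: F × D_ev = D_iv
D_ev = D_iv / F = 75 / 0.74 = 101.351 mg

D_buccal = 101 mg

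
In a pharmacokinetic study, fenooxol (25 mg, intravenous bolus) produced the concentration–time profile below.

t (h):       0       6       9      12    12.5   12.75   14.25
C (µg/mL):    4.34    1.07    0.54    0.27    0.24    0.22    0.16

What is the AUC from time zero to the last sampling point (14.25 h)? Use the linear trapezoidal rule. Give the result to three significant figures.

Trapezoidal AUC_0→14.25:
  [0→6]: (4.34+1.07)/2 × 6 = 16.23
  [6→9]: (1.07+0.54)/2 × 3 = 2.415
  [9→12]: (0.54+0.27)/2 × 3 = 1.215
  [12→12.5]: (0.27+0.24)/2 × 0.5 = 0.1275
  [12.5→12.75]: (0.24+0.22)/2 × 0.25 = 0.0575
  [12.75→14.25]: (0.22+0.16)/2 × 1.5 = 0.285
  Sum = 20.33 µg/mL·h

AUC = 20.3 µg/mL·h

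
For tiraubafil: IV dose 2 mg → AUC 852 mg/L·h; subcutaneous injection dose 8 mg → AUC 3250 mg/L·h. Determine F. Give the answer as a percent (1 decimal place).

F = (AUC_ev / D_ev) / (AUC_iv / D_iv)
  = (3250/8) / (852/2)
  = 406.25 / 426 = 0.9536
  = 95.36%

F = 95.4%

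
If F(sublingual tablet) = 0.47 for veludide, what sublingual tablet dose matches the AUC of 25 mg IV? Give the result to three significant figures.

For equal systemic exposure: F × D_ev = D_iv
D_ev = D_iv / F = 25 / 0.47 = 53.1915 mg

D_sublingual = 53.2 mg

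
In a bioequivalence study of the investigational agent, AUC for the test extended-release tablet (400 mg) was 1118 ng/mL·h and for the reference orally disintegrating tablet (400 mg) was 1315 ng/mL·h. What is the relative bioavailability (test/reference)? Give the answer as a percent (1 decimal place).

F_rel = (AUC_test/D_test) / (AUC_ref/D_ref)
      = (1118/400) / (1315/400)
      = 2.795 / 3.2875 = 0.8502 = 85.02%

F_rel = 85.0%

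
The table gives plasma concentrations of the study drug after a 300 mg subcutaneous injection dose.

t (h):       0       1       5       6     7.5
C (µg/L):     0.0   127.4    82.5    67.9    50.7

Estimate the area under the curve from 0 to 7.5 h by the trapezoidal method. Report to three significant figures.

Trapezoidal AUC_0→7.5:
  [0→1]: (0.0+127.4)/2 × 1 = 63.7
  [1→5]: (127.4+82.5)/2 × 4 = 419.8
  [5→6]: (82.5+67.9)/2 × 1 = 75.2
  [6→7.5]: (67.9+50.7)/2 × 1.5 = 88.95
  Sum = 647.65 µg/L·h

AUC = 648 µg/L·h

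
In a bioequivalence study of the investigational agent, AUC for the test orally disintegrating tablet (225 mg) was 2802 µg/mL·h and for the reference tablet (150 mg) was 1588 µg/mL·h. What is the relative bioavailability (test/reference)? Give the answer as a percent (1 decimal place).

F_rel = 117.6%

F_rel = (AUC_test/D_test) / (AUC_ref/D_ref)
      = (2802/225) / (1588/150)
      = 12.4533 / 10.5867 = 1.1763 = 117.63%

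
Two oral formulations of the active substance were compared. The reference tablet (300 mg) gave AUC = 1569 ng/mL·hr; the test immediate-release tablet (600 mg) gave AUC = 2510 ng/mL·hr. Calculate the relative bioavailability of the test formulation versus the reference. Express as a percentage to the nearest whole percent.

F_rel = (AUC_test/D_test) / (AUC_ref/D_ref)
      = (2510/600) / (1569/300)
      = 4.18333 / 5.23 = 0.7999 = 79.99%

F_rel = 80%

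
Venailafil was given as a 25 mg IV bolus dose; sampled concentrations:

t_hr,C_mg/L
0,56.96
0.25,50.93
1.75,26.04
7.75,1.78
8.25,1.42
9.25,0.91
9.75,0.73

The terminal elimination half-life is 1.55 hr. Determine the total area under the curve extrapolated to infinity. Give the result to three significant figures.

AUC = 159 mg/L·hr

Trapezoidal AUC_0→9.75:
  [0→0.25]: (56.96+50.93)/2 × 0.25 = 13.48625
  [0.25→1.75]: (50.93+26.04)/2 × 1.5 = 57.7275
  [1.75→7.75]: (26.04+1.78)/2 × 6 = 83.46
  [7.75→8.25]: (1.78+1.42)/2 × 0.5 = 0.8
  [8.25→9.25]: (1.42+0.91)/2 × 1 = 1.165
  [9.25→9.75]: (0.91+0.73)/2 × 0.5 = 0.41
  Sum = 157.04875 mg/L·hr
k_e = ln2 / t½ = 0.693147 / 1.55 = 0.4472 hr^-1
Extrapolated tail: C_last / k_e = 0.73 / 0.4472 = 1.632
AUC_0→∞ = 157.04875 + 1.632 = 158.68075 mg/L·hr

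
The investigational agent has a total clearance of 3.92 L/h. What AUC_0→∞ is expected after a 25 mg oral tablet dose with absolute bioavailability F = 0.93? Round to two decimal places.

AUC_0→∞ = F × Dose / CL
        = 0.93 × 25 / 3.92 = 5.93112 mg/L·h

AUC = 5.93 mg/L·h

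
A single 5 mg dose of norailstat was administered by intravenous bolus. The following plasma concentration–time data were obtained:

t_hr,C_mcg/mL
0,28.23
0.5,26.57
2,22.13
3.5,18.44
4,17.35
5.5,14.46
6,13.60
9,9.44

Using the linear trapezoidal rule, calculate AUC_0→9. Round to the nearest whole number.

AUC = 155 mcg/mL·hr

Trapezoidal AUC_0→9:
  [0→0.5]: (28.23+26.57)/2 × 0.5 = 13.7
  [0.5→2]: (26.57+22.13)/2 × 1.5 = 36.525
  [2→3.5]: (22.13+18.44)/2 × 1.5 = 30.4275
  [3.5→4]: (18.44+17.35)/2 × 0.5 = 8.9475
  [4→5.5]: (17.35+14.46)/2 × 1.5 = 23.8575
  [5.5→6]: (14.46+13.60)/2 × 0.5 = 7.015
  [6→9]: (13.60+9.44)/2 × 3 = 34.56
  Sum = 155.0325 mcg/mL·hr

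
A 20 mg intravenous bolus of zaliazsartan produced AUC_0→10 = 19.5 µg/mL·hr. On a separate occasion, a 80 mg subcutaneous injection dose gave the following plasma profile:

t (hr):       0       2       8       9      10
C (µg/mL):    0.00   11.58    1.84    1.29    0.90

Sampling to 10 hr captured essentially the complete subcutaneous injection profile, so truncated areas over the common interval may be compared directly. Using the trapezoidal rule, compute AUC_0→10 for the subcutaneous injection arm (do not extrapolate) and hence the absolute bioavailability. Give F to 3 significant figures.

F = 0.699

Trapezoidal AUC_0→10 (subcutaneous injection):
  [0→2]: (0.00+11.58)/2 × 2 = 11.58
  [2→8]: (11.58+1.84)/2 × 6 = 40.26
  [8→9]: (1.84+1.29)/2 × 1 = 1.565
  [9→10]: (1.29+0.90)/2 × 1 = 1.095
  Sum = 54.5 µg/mL·hr
F = (AUC_ev/D_ev)/(AUC_iv/D_iv) = (54.5/80)/(19.5/20) = 0.68125/0.975 = 0.6987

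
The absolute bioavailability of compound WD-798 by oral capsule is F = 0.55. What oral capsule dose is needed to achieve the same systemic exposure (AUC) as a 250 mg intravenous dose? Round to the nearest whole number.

For equal systemic exposure: F × D_ev = D_iv
D_ev = D_iv / F = 250 / 0.55 = 454.545 mg

D_oral = 455 mg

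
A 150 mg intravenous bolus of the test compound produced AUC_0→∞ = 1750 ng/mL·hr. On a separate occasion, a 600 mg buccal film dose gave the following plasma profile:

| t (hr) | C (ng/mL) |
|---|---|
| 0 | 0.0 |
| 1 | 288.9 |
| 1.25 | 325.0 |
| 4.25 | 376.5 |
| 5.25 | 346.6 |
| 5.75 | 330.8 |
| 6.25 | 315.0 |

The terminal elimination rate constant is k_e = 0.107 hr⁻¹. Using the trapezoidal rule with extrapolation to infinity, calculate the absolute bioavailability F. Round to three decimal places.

Trapezoidal AUC_0→6.25 (buccal film):
  [0→1]: (0.0+288.9)/2 × 1 = 144.45
  [1→1.25]: (288.9+325.0)/2 × 0.25 = 76.7375
  [1.25→4.25]: (325.0+376.5)/2 × 3 = 1052.25
  [4.25→5.25]: (376.5+346.6)/2 × 1 = 361.55
  [5.25→5.75]: (346.6+330.8)/2 × 0.5 = 169.35
  [5.75→6.25]: (330.8+315.0)/2 × 0.5 = 161.45
  Sum = 1965.7875 ng/mL·hr
Tail: C_last/k_e = 315.0/0.107 = 2943.925
AUC_0→∞ (buccal film) = 1965.7875 + 2943.925 = 4909.7125 ng/mL·hr
F = (AUC_ev/D_ev)/(AUC_iv/D_iv) = (4909.7125/600)/(1750/150) = 8.18285/11.6667 = 0.7014

F = 0.701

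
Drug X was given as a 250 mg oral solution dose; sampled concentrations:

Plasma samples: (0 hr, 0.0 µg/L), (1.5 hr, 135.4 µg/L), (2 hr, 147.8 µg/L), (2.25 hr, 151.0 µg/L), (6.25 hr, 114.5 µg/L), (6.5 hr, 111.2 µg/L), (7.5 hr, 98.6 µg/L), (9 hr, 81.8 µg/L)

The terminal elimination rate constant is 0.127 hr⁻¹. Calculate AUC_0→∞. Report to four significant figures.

AUC = 1653 µg/L·hr

Trapezoidal AUC_0→9:
  [0→1.5]: (0.0+135.4)/2 × 1.5 = 101.55
  [1.5→2]: (135.4+147.8)/2 × 0.5 = 70.8
  [2→2.25]: (147.8+151.0)/2 × 0.25 = 37.35
  [2.25→6.25]: (151.0+114.5)/2 × 4 = 531.0
  [6.25→6.5]: (114.5+111.2)/2 × 0.25 = 28.2125
  [6.5→7.5]: (111.2+98.6)/2 × 1 = 104.9
  [7.5→9]: (98.6+81.8)/2 × 1.5 = 135.3
  Sum = 1009.1125 µg/L·hr
Extrapolated tail: C_last / k_e = 81.8 / 0.127 = 644.094
AUC_0→∞ = 1009.1125 + 644.094 = 1653.2065 µg/L·hr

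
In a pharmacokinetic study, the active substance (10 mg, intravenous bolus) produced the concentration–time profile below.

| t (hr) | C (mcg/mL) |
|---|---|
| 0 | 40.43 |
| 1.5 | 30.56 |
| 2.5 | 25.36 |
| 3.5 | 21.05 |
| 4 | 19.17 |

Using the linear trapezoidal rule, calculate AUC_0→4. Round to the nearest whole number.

Trapezoidal AUC_0→4:
  [0→1.5]: (40.43+30.56)/2 × 1.5 = 53.2425
  [1.5→2.5]: (30.56+25.36)/2 × 1 = 27.96
  [2.5→3.5]: (25.36+21.05)/2 × 1 = 23.205
  [3.5→4]: (21.05+19.17)/2 × 0.5 = 10.055
  Sum = 114.4625 mcg/mL·hr

AUC = 114 mcg/mL·hr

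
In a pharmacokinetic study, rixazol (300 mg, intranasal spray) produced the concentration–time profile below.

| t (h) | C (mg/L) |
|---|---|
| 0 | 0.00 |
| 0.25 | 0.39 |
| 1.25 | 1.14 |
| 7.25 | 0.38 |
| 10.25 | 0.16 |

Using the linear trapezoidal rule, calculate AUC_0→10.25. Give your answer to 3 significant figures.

AUC = 6.18 mg/L·h

Trapezoidal AUC_0→10.25:
  [0→0.25]: (0.00+0.39)/2 × 0.25 = 0.04875
  [0.25→1.25]: (0.39+1.14)/2 × 1 = 0.765
  [1.25→7.25]: (1.14+0.38)/2 × 6 = 4.56
  [7.25→10.25]: (0.38+0.16)/2 × 3 = 0.81
  Sum = 6.18375 mg/L·h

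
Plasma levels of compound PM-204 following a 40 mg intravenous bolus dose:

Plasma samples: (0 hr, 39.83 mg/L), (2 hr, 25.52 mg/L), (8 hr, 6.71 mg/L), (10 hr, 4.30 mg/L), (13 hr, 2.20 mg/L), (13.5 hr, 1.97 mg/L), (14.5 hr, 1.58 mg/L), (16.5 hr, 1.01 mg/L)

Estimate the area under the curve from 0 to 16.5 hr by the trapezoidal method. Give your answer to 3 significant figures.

Trapezoidal AUC_0→16.5:
  [0→2]: (39.83+25.52)/2 × 2 = 65.35
  [2→8]: (25.52+6.71)/2 × 6 = 96.69
  [8→10]: (6.71+4.30)/2 × 2 = 11.01
  [10→13]: (4.30+2.20)/2 × 3 = 9.75
  [13→13.5]: (2.20+1.97)/2 × 0.5 = 1.0425
  [13.5→14.5]: (1.97+1.58)/2 × 1 = 1.775
  [14.5→16.5]: (1.58+1.01)/2 × 2 = 2.59
  Sum = 188.2075 mg/L·hr

AUC = 188 mg/L·hr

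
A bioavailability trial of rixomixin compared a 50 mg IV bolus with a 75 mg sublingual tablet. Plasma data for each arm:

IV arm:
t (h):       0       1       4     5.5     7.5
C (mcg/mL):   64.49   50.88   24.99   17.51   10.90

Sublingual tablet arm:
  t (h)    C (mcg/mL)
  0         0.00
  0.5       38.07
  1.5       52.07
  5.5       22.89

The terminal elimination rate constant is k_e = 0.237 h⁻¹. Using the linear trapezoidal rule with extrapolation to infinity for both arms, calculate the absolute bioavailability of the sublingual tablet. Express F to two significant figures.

F = 0.72

Trapezoidal AUC_0→7.5 (IV):
  [0→1]: (64.49+50.88)/2 × 1 = 57.685
  [1→4]: (50.88+24.99)/2 × 3 = 113.805
  [4→5.5]: (24.99+17.51)/2 × 1.5 = 31.875
  [5.5→7.5]: (17.51+10.90)/2 × 2 = 28.41
  Sum = 231.775 mcg/mL·h
IV tail: 10.90/0.237 = 45.992; AUC_iv,0→∞ = 231.775 + 45.992 = 277.767 mcg/mL·h
Trapezoidal AUC_0→5.5 (sublingual tablet):
  [0→0.5]: (0.00+38.07)/2 × 0.5 = 9.5175
  [0.5→1.5]: (38.07+52.07)/2 × 1 = 45.07
  [1.5→5.5]: (52.07+22.89)/2 × 4 = 149.92
  Sum = 204.5075 mcg/mL·h
sublingual tablet tail: 22.89/0.237 = 96.582; AUC_ev,0→∞ = 204.5075 + 96.582 = 301.0895 mcg/mL·h
F = (AUC_ev/D_ev)/(AUC_iv/D_iv) = (301.0895/75)/(277.767/50) = 4.01453/5.55534 = 0.7226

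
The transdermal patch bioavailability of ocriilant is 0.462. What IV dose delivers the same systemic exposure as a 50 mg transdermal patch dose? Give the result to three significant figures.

Systemic exposure from an extravascular dose = F × D_ev, so the equivalent IV dose is F × D_ev.
D_iv = F × D_ev = 0.462 × 50 = 23.1 mg

D_iv = 23.1 mg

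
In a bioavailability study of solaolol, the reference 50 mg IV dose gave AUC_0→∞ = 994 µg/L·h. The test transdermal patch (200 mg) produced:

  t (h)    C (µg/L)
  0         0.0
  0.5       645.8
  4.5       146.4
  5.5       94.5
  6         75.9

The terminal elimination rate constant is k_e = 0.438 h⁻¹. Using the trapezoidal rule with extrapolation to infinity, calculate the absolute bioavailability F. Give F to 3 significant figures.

Trapezoidal AUC_0→6 (transdermal patch):
  [0→0.5]: (0.0+645.8)/2 × 0.5 = 161.45
  [0.5→4.5]: (645.8+146.4)/2 × 4 = 1584.4
  [4.5→5.5]: (146.4+94.5)/2 × 1 = 120.45
  [5.5→6]: (94.5+75.9)/2 × 0.5 = 42.6
  Sum = 1908.9 µg/L·h
Tail: C_last/k_e = 75.9/0.438 = 173.288
AUC_0→∞ (transdermal patch) = 1908.9 + 173.288 = 2082.188 µg/L·h
F = (AUC_ev/D_ev)/(AUC_iv/D_iv) = (2082.188/200)/(994/50) = 10.41094/19.88 = 0.5237

F = 0.524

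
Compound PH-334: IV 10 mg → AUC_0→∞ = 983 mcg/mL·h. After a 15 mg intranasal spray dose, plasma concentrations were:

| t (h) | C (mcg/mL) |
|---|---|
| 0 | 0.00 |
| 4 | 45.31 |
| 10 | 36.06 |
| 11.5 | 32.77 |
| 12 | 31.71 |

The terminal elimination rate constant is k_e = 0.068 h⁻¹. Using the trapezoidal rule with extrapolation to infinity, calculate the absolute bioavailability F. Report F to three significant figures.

F = 0.589

Trapezoidal AUC_0→12 (intranasal spray):
  [0→4]: (0.00+45.31)/2 × 4 = 90.62
  [4→10]: (45.31+36.06)/2 × 6 = 244.11
  [10→11.5]: (36.06+32.77)/2 × 1.5 = 51.6225
  [11.5→12]: (32.77+31.71)/2 × 0.5 = 16.12
  Sum = 402.4725 mcg/mL·h
Tail: C_last/k_e = 31.71/0.068 = 466.324
AUC_0→∞ (intranasal spray) = 402.4725 + 466.324 = 868.7965 mcg/mL·h
F = (AUC_ev/D_ev)/(AUC_iv/D_iv) = (868.7965/15)/(983/10) = 57.9198/98.3 = 0.5892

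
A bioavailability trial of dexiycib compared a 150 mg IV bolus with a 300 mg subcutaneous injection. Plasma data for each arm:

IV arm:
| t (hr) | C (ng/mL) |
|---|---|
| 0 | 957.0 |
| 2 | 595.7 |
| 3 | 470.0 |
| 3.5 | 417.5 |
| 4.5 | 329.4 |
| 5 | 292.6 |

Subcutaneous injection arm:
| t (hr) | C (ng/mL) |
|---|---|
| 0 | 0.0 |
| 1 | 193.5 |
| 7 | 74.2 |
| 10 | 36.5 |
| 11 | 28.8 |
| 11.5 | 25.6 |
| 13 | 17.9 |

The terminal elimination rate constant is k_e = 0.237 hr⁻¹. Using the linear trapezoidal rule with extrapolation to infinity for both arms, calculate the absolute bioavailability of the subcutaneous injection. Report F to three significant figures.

Trapezoidal AUC_0→5 (IV):
  [0→2]: (957.0+595.7)/2 × 2 = 1552.7
  [2→3]: (595.7+470.0)/2 × 1 = 532.85
  [3→3.5]: (470.0+417.5)/2 × 0.5 = 221.875
  [3.5→4.5]: (417.5+329.4)/2 × 1 = 373.45
  [4.5→5]: (329.4+292.6)/2 × 0.5 = 155.5
  Sum = 2836.375 ng/mL·hr
IV tail: 292.6/0.237 = 1234.599; AUC_iv,0→∞ = 2836.375 + 1234.599 = 4070.974 ng/mL·hr
Trapezoidal AUC_0→13 (subcutaneous injection):
  [0→1]: (0.0+193.5)/2 × 1 = 96.75
  [1→7]: (193.5+74.2)/2 × 6 = 803.1
  [7→10]: (74.2+36.5)/2 × 3 = 166.05
  [10→11]: (36.5+28.8)/2 × 1 = 32.65
  [11→11.5]: (28.8+25.6)/2 × 0.5 = 13.6
  [11.5→13]: (25.6+17.9)/2 × 1.5 = 32.625
  Sum = 1144.775 ng/mL·hr
subcutaneous injection tail: 17.9/0.237 = 75.527; AUC_ev,0→∞ = 1144.775 + 75.527 = 1220.302 ng/mL·hr
F = (AUC_ev/D_ev)/(AUC_iv/D_iv) = (1220.302/300)/(4070.974/150) = 4.06767/27.1398 = 0.1499

F = 0.150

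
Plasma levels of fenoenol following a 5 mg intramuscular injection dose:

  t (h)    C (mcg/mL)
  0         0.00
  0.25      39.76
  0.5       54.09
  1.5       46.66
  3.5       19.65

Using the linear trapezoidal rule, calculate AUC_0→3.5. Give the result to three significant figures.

Trapezoidal AUC_0→3.5:
  [0→0.25]: (0.00+39.76)/2 × 0.25 = 4.97
  [0.25→0.5]: (39.76+54.09)/2 × 0.25 = 11.73125
  [0.5→1.5]: (54.09+46.66)/2 × 1 = 50.375
  [1.5→3.5]: (46.66+19.65)/2 × 2 = 66.31
  Sum = 133.38625 mcg/mL·h

AUC = 133 mcg/mL·h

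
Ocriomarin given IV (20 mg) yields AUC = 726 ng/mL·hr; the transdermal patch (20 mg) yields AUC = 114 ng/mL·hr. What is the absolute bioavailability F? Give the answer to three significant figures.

F = (AUC_ev / D_ev) / (AUC_iv / D_iv)
  = (114/20) / (726/20)
  = 5.7 / 36.3 = 0.1570

F = 0.157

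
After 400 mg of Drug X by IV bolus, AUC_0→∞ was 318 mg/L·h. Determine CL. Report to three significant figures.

CL = Dose_iv / AUC_0→∞
   = 400 / 318 = 1.25786 L/h

CL = 1.26 L/h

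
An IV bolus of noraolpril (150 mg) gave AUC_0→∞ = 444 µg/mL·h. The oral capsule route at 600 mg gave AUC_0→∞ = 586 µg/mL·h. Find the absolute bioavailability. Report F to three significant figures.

F = 0.330

F = (AUC_ev / D_ev) / (AUC_iv / D_iv)
  = (586/600) / (444/150)
  = 0.976667 / 2.96 = 0.3300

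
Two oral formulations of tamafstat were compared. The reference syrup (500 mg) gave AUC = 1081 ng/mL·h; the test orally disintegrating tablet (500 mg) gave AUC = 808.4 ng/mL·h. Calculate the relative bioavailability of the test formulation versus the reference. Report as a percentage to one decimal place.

F_rel = 74.8%

F_rel = (AUC_test/D_test) / (AUC_ref/D_ref)
      = (808.4/500) / (1081/500)
      = 1.6168 / 2.162 = 0.7478 = 74.78%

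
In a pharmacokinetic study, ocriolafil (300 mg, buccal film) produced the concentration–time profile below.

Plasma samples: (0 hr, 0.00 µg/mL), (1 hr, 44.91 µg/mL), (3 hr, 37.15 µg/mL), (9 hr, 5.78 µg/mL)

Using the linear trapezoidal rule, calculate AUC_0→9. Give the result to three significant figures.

AUC = 233 µg/mL·hr

Trapezoidal AUC_0→9:
  [0→1]: (0.00+44.91)/2 × 1 = 22.455
  [1→3]: (44.91+37.15)/2 × 2 = 82.06
  [3→9]: (37.15+5.78)/2 × 6 = 128.79
  Sum = 233.305 µg/mL·hr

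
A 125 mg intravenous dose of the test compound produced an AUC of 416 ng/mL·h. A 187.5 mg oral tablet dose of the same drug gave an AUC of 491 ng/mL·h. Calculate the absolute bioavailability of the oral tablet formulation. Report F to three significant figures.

F = (AUC_ev / D_ev) / (AUC_iv / D_iv)
  = (491/187.5) / (416/125)
  = 2.61867 / 3.328 = 0.7869

F = 0.787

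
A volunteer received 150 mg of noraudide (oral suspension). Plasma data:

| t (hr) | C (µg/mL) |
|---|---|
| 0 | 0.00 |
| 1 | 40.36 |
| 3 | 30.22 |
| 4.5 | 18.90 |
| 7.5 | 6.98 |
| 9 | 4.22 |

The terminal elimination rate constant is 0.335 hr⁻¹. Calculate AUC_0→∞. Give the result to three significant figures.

Trapezoidal AUC_0→9:
  [0→1]: (0.00+40.36)/2 × 1 = 20.18
  [1→3]: (40.36+30.22)/2 × 2 = 70.58
  [3→4.5]: (30.22+18.90)/2 × 1.5 = 36.84
  [4.5→7.5]: (18.90+6.98)/2 × 3 = 38.82
  [7.5→9]: (6.98+4.22)/2 × 1.5 = 8.4
  Sum = 174.82 µg/mL·hr
Extrapolated tail: C_last / k_e = 4.22 / 0.335 = 12.597
AUC_0→∞ = 174.82 + 12.597 = 187.417 µg/mL·hr

AUC = 187 µg/mL·hr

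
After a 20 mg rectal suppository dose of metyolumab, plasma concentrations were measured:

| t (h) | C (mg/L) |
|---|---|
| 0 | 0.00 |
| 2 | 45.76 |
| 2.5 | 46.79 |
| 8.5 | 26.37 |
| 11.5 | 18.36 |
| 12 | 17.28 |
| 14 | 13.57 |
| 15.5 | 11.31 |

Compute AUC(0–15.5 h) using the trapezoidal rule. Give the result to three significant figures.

AUC = 414 mg/L·h

Trapezoidal AUC_0→15.5:
  [0→2]: (0.00+45.76)/2 × 2 = 45.76
  [2→2.5]: (45.76+46.79)/2 × 0.5 = 23.1375
  [2.5→8.5]: (46.79+26.37)/2 × 6 = 219.48
  [8.5→11.5]: (26.37+18.36)/2 × 3 = 67.095
  [11.5→12]: (18.36+17.28)/2 × 0.5 = 8.91
  [12→14]: (17.28+13.57)/2 × 2 = 30.85
  [14→15.5]: (13.57+11.31)/2 × 1.5 = 18.66
  Sum = 413.8925 mg/L·h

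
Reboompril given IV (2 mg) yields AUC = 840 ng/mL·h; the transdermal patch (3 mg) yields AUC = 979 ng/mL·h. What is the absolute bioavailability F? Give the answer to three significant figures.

F = 0.777

F = (AUC_ev / D_ev) / (AUC_iv / D_iv)
  = (979/3) / (840/2)
  = 326.333 / 420 = 0.7770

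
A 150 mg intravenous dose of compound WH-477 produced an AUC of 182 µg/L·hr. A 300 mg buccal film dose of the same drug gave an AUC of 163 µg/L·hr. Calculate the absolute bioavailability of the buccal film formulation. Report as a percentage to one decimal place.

F = (AUC_ev / D_ev) / (AUC_iv / D_iv)
  = (163/300) / (182/150)
  = 0.543333 / 1.21333 = 0.4478
  = 44.78%

F = 44.8%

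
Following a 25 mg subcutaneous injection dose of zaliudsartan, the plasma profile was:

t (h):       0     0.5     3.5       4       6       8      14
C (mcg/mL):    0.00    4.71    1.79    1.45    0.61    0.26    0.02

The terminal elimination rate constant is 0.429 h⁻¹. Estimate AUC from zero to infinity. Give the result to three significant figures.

AUC = 15.6 mcg/mL·h

Trapezoidal AUC_0→14:
  [0→0.5]: (0.00+4.71)/2 × 0.5 = 1.1775
  [0.5→3.5]: (4.71+1.79)/2 × 3 = 9.75
  [3.5→4]: (1.79+1.45)/2 × 0.5 = 0.81
  [4→6]: (1.45+0.61)/2 × 2 = 2.06
  [6→8]: (0.61+0.26)/2 × 2 = 0.87
  [8→14]: (0.26+0.02)/2 × 6 = 0.84
  Sum = 15.5075 mcg/mL·h
Extrapolated tail: C_last / k_e = 0.02 / 0.429 = 0.047
AUC_0→∞ = 15.5075 + 0.047 = 15.5545 mcg/mL·h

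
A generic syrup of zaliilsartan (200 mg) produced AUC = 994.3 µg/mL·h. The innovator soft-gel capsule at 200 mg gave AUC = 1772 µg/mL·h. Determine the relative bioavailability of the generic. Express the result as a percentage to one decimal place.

F_rel = (AUC_test/D_test) / (AUC_ref/D_ref)
      = (994.3/200) / (1772/200)
      = 4.9715 / 8.86 = 0.5611 = 56.11%

F_rel = 56.1%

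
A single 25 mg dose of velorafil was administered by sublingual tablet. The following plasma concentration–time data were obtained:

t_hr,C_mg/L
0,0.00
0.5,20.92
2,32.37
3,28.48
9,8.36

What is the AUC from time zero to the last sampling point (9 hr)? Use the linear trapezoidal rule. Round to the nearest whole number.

Trapezoidal AUC_0→9:
  [0→0.5]: (0.00+20.92)/2 × 0.5 = 5.23
  [0.5→2]: (20.92+32.37)/2 × 1.5 = 39.9675
  [2→3]: (32.37+28.48)/2 × 1 = 30.425
  [3→9]: (28.48+8.36)/2 × 6 = 110.52
  Sum = 186.1425 mg/L·hr

AUC = 186 mg/L·hr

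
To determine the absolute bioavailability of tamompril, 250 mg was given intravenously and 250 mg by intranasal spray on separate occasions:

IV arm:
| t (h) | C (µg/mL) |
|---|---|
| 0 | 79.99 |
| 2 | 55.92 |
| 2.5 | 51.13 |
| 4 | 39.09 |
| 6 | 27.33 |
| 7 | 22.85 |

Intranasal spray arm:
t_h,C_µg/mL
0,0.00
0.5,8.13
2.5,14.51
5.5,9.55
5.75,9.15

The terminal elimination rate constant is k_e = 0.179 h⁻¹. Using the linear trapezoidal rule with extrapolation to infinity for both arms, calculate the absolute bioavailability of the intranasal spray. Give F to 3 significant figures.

F = 0.254

Trapezoidal AUC_0→7 (IV):
  [0→2]: (79.99+55.92)/2 × 2 = 135.91
  [2→2.5]: (55.92+51.13)/2 × 0.5 = 26.7625
  [2.5→4]: (51.13+39.09)/2 × 1.5 = 67.665
  [4→6]: (39.09+27.33)/2 × 2 = 66.42
  [6→7]: (27.33+22.85)/2 × 1 = 25.09
  Sum = 321.8475 µg/mL·h
IV tail: 22.85/0.179 = 127.654; AUC_iv,0→∞ = 321.8475 + 127.654 = 449.5015 µg/mL·h
Trapezoidal AUC_0→5.75 (intranasal spray):
  [0→0.5]: (0.00+8.13)/2 × 0.5 = 2.0325
  [0.5→2.5]: (8.13+14.51)/2 × 2 = 22.64
  [2.5→5.5]: (14.51+9.55)/2 × 3 = 36.09
  [5.5→5.75]: (9.55+9.15)/2 × 0.25 = 2.3375
  Sum = 63.1 µg/mL·h
intranasal spray tail: 9.15/0.179 = 51.117; AUC_ev,0→∞ = 63.1 + 51.117 = 114.217 µg/mL·h
F = (AUC_ev/D_ev)/(AUC_iv/D_iv) = (114.217/250)/(449.5015/250) = 0.456868/1.798006 = 0.2541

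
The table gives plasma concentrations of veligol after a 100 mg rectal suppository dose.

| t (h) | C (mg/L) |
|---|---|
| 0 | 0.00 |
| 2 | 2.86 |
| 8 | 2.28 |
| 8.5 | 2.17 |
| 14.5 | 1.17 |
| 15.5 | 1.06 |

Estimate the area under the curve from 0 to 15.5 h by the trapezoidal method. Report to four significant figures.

Trapezoidal AUC_0→15.5:
  [0→2]: (0.00+2.86)/2 × 2 = 2.86
  [2→8]: (2.86+2.28)/2 × 6 = 15.42
  [8→8.5]: (2.28+2.17)/2 × 0.5 = 1.1125
  [8.5→14.5]: (2.17+1.17)/2 × 6 = 10.02
  [14.5→15.5]: (1.17+1.06)/2 × 1 = 1.115
  Sum = 30.5275 mg/L·h

AUC = 30.53 mg/L·h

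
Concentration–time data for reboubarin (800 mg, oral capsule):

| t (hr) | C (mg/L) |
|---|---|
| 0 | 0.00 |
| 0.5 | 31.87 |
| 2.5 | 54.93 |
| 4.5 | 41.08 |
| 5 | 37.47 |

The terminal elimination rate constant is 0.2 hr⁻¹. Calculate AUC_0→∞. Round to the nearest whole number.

AUC = 398 mg/L·hr

Trapezoidal AUC_0→5:
  [0→0.5]: (0.00+31.87)/2 × 0.5 = 7.9675
  [0.5→2.5]: (31.87+54.93)/2 × 2 = 86.8
  [2.5→4.5]: (54.93+41.08)/2 × 2 = 96.01
  [4.5→5]: (41.08+37.47)/2 × 0.5 = 19.6375
  Sum = 210.415 mg/L·hr
Extrapolated tail: C_last / k_e = 37.47 / 0.2 = 187.350
AUC_0→∞ = 210.415 + 187.350 = 397.765 mg/L·hr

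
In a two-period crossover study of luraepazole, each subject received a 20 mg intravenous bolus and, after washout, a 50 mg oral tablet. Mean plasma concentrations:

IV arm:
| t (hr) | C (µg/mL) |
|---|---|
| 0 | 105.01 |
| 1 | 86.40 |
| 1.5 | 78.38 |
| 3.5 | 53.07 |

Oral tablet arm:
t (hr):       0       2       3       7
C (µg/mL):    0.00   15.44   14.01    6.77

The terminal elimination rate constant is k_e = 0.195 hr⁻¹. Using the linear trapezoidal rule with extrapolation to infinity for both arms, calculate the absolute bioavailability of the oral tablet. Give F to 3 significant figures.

F = 0.0788

Trapezoidal AUC_0→3.5 (IV):
  [0→1]: (105.01+86.40)/2 × 1 = 95.705
  [1→1.5]: (86.40+78.38)/2 × 0.5 = 41.195
  [1.5→3.5]: (78.38+53.07)/2 × 2 = 131.45
  Sum = 268.35 µg/mL·hr
IV tail: 53.07/0.195 = 272.154; AUC_iv,0→∞ = 268.35 + 272.154 = 540.504 µg/mL·hr
Trapezoidal AUC_0→7 (oral tablet):
  [0→2]: (0.00+15.44)/2 × 2 = 15.44
  [2→3]: (15.44+14.01)/2 × 1 = 14.725
  [3→7]: (14.01+6.77)/2 × 4 = 41.56
  Sum = 71.725 µg/mL·hr
oral tablet tail: 6.77/0.195 = 34.718; AUC_ev,0→∞ = 71.725 + 34.718 = 106.443 µg/mL·hr
F = (AUC_ev/D_ev)/(AUC_iv/D_iv) = (106.443/50)/(540.504/20) = 2.12886/27.0252 = 0.0788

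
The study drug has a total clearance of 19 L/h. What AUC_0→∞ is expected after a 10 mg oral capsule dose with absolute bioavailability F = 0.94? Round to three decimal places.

AUC_0→∞ = F × Dose / CL
        = 0.94 × 10 / 19 = 0.494737 mg/L·h

AUC = 0.495 mg/L·h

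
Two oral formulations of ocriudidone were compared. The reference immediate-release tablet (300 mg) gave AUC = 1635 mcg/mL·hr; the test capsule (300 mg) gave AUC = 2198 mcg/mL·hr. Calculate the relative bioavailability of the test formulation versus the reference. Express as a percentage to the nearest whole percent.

F_rel = (AUC_test/D_test) / (AUC_ref/D_ref)
      = (2198/300) / (1635/300)
      = 7.32667 / 5.45 = 1.3443 = 134.43%

F_rel = 134%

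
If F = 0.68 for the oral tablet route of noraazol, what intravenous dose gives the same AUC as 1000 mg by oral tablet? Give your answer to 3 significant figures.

Systemic exposure from an extravascular dose = F × D_ev, so the equivalent IV dose is F × D_ev.
D_iv = F × D_ev = 0.68 × 1000 = 680 mg

D_iv = 680 mg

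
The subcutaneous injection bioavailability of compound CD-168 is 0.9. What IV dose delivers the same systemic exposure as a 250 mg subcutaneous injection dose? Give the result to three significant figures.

D_iv = 225 mg

Systemic exposure from an extravascular dose = F × D_ev, so the equivalent IV dose is F × D_ev.
D_iv = F × D_ev = 0.9 × 250 = 225 mg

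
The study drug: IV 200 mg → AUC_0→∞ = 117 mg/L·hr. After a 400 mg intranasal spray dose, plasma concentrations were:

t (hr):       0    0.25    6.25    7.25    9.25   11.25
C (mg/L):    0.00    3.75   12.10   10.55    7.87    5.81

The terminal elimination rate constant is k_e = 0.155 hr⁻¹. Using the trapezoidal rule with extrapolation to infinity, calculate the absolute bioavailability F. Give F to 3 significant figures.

F = 0.551

Trapezoidal AUC_0→11.25 (intranasal spray):
  [0→0.25]: (0.00+3.75)/2 × 0.25 = 0.46875
  [0.25→6.25]: (3.75+12.10)/2 × 6 = 47.55
  [6.25→7.25]: (12.10+10.55)/2 × 1 = 11.325
  [7.25→9.25]: (10.55+7.87)/2 × 2 = 18.42
  [9.25→11.25]: (7.87+5.81)/2 × 2 = 13.68
  Sum = 91.44375 mg/L·hr
Tail: C_last/k_e = 5.81/0.155 = 37.484
AUC_0→∞ (intranasal spray) = 91.44375 + 37.484 = 128.92775 mg/L·hr
F = (AUC_ev/D_ev)/(AUC_iv/D_iv) = (128.92775/400)/(117/200) = 0.322319/0.585 = 0.5510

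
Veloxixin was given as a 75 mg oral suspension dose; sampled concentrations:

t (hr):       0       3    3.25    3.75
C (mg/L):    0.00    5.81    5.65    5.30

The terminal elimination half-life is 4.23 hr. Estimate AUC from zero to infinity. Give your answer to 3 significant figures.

AUC = 45.2 mg/L·hr

Trapezoidal AUC_0→3.75:
  [0→3]: (0.00+5.81)/2 × 3 = 8.715
  [3→3.25]: (5.81+5.65)/2 × 0.25 = 1.4325
  [3.25→3.75]: (5.65+5.30)/2 × 0.5 = 2.7375
  Sum = 12.885 mg/L·hr
k_e = ln2 / t½ = 0.693147 / 4.23 = 0.1639 hr^-1
Extrapolated tail: C_last / k_e = 5.30 / 0.1639 = 32.337
AUC_0→∞ = 12.885 + 32.337 = 45.222 mg/L·hr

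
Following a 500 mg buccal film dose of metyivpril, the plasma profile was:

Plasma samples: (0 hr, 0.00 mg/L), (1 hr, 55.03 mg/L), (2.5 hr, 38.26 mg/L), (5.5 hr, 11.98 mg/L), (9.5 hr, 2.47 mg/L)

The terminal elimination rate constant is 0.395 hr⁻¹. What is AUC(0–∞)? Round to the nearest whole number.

AUC = 208 mg/L·hr

Trapezoidal AUC_0→9.5:
  [0→1]: (0.00+55.03)/2 × 1 = 27.515
  [1→2.5]: (55.03+38.26)/2 × 1.5 = 69.9675
  [2.5→5.5]: (38.26+11.98)/2 × 3 = 75.36
  [5.5→9.5]: (11.98+2.47)/2 × 4 = 28.9
  Sum = 201.7425 mg/L·hr
Extrapolated tail: C_last / k_e = 2.47 / 0.395 = 6.253
AUC_0→∞ = 201.7425 + 6.253 = 207.9955 mg/L·hr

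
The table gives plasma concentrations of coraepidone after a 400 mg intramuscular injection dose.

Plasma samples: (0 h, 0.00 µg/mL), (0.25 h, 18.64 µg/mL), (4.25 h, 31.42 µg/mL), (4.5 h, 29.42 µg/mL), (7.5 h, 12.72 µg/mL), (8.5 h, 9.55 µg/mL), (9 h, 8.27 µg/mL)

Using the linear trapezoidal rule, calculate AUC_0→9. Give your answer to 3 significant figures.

Trapezoidal AUC_0→9:
  [0→0.25]: (0.00+18.64)/2 × 0.25 = 2.33
  [0.25→4.25]: (18.64+31.42)/2 × 4 = 100.12
  [4.25→4.5]: (31.42+29.42)/2 × 0.25 = 7.605
  [4.5→7.5]: (29.42+12.72)/2 × 3 = 63.21
  [7.5→8.5]: (12.72+9.55)/2 × 1 = 11.135
  [8.5→9]: (9.55+8.27)/2 × 0.5 = 4.455
  Sum = 188.855 µg/mL·h

AUC = 189 µg/mL·h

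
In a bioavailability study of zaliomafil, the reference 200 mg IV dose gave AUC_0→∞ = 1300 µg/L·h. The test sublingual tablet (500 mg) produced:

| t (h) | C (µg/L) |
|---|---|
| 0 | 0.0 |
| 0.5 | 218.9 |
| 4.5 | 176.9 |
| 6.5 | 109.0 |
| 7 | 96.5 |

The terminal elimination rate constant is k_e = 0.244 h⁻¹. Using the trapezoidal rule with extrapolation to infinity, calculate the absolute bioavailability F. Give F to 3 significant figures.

F = 0.486

Trapezoidal AUC_0→7 (sublingual tablet):
  [0→0.5]: (0.0+218.9)/2 × 0.5 = 54.725
  [0.5→4.5]: (218.9+176.9)/2 × 4 = 791.6
  [4.5→6.5]: (176.9+109.0)/2 × 2 = 285.9
  [6.5→7]: (109.0+96.5)/2 × 0.5 = 51.375
  Sum = 1183.6 µg/L·h
Tail: C_last/k_e = 96.5/0.244 = 395.492
AUC_0→∞ (sublingual tablet) = 1183.6 + 395.492 = 1579.092 µg/L·h
F = (AUC_ev/D_ev)/(AUC_iv/D_iv) = (1579.092/500)/(1300/200) = 3.158184/6.5 = 0.4859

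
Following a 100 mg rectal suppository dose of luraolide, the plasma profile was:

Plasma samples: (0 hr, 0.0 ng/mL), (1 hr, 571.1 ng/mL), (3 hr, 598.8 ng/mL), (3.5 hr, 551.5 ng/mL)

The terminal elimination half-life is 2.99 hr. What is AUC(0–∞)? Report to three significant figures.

AUC = 4120 ng/mL·hr

Trapezoidal AUC_0→3.5:
  [0→1]: (0.0+571.1)/2 × 1 = 285.55
  [1→3]: (571.1+598.8)/2 × 2 = 1169.9
  [3→3.5]: (598.8+551.5)/2 × 0.5 = 287.575
  Sum = 1743.025 ng/mL·hr
k_e = ln2 / t½ = 0.693147 / 2.99 = 0.2318 hr^-1
Extrapolated tail: C_last / k_e = 551.5 / 0.2318 = 2379.206
AUC_0→∞ = 1743.025 + 2379.206 = 4122.231 ng/mL·hr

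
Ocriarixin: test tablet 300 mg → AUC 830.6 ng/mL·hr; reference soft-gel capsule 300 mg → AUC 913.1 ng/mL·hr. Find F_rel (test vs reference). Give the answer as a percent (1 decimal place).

F_rel = (AUC_test/D_test) / (AUC_ref/D_ref)
      = (830.6/300) / (913.1/300)
      = 2.76867 / 3.04367 = 0.9096 = 90.96%

F_rel = 91.0%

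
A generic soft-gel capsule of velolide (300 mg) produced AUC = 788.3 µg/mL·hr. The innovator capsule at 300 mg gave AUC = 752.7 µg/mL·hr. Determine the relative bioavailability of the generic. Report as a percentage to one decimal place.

F_rel = 104.7%

F_rel = (AUC_test/D_test) / (AUC_ref/D_ref)
      = (788.3/300) / (752.7/300)
      = 2.62767 / 2.509 = 1.0473 = 104.73%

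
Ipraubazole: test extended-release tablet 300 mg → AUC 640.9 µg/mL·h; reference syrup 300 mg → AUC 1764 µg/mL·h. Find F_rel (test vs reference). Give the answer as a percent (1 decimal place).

F_rel = 36.3%

F_rel = (AUC_test/D_test) / (AUC_ref/D_ref)
      = (640.9/300) / (1764/300)
      = 2.13633 / 5.88 = 0.3633 = 36.33%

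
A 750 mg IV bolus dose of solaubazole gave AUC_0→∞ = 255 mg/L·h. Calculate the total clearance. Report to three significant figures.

CL = 2.94 L/h

CL = Dose_iv / AUC_0→∞
   = 750 / 255 = 2.94118 L/h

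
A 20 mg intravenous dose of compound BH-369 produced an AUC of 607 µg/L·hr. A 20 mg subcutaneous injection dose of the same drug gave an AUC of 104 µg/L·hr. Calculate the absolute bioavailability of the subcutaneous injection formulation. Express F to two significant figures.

F = 0.17

F = (AUC_ev / D_ev) / (AUC_iv / D_iv)
  = (104/20) / (607/20)
  = 5.2 / 30.35 = 0.1713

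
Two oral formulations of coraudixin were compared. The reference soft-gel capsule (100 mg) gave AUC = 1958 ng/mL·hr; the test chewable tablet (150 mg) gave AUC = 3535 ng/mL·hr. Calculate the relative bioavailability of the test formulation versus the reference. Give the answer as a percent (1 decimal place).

F_rel = (AUC_test/D_test) / (AUC_ref/D_ref)
      = (3535/150) / (1958/100)
      = 23.5667 / 19.58 = 1.2036 = 120.36%

F_rel = 120.4%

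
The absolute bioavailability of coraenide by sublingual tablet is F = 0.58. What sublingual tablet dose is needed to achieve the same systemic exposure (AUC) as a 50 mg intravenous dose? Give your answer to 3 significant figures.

D_sublingual = 86.2 mg

For equal systemic exposure: F × D_ev = D_iv
D_ev = D_iv / F = 50 / 0.58 = 86.2069 mg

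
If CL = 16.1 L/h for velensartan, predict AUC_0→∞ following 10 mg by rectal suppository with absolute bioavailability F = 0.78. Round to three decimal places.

AUC = 0.484 mg/L·h

AUC_0→∞ = F × Dose / CL
        = 0.78 × 10 / 16.1 = 0.484472 mg/L·h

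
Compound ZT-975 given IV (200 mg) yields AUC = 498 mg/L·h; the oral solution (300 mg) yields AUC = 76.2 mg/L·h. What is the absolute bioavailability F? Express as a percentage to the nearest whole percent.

F = (AUC_ev / D_ev) / (AUC_iv / D_iv)
  = (76.2/300) / (498/200)
  = 0.254 / 2.49 = 0.1020
  = 10.20%

F = 10%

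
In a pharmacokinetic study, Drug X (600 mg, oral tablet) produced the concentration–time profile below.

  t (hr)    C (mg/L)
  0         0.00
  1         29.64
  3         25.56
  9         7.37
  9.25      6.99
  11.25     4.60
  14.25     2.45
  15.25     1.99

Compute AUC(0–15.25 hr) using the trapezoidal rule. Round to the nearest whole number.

Trapezoidal AUC_0→15.25:
  [0→1]: (0.00+29.64)/2 × 1 = 14.82
  [1→3]: (29.64+25.56)/2 × 2 = 55.2
  [3→9]: (25.56+7.37)/2 × 6 = 98.79
  [9→9.25]: (7.37+6.99)/2 × 0.25 = 1.795
  [9.25→11.25]: (6.99+4.60)/2 × 2 = 11.59
  [11.25→14.25]: (4.60+2.45)/2 × 3 = 10.575
  [14.25→15.25]: (2.45+1.99)/2 × 1 = 2.22
  Sum = 194.99 mg/L·hr

AUC = 195 mg/L·hr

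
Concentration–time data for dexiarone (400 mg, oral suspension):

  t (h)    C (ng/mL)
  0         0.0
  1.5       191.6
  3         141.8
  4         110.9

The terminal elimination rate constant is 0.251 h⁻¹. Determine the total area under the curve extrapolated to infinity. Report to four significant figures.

Trapezoidal AUC_0→4:
  [0→1.5]: (0.0+191.6)/2 × 1.5 = 143.7
  [1.5→3]: (191.6+141.8)/2 × 1.5 = 250.05
  [3→4]: (141.8+110.9)/2 × 1 = 126.35
  Sum = 520.1 ng/mL·h
Extrapolated tail: C_last / k_e = 110.9 / 0.251 = 441.833
AUC_0→∞ = 520.1 + 441.833 = 961.933 ng/mL·h

AUC = 961.9 ng/mL·h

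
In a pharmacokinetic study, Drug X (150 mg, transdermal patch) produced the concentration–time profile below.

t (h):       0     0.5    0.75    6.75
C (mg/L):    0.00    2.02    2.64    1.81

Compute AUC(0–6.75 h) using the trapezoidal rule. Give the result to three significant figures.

Trapezoidal AUC_0→6.75:
  [0→0.5]: (0.00+2.02)/2 × 0.5 = 0.505
  [0.5→0.75]: (2.02+2.64)/2 × 0.25 = 0.5825
  [0.75→6.75]: (2.64+1.81)/2 × 6 = 13.35
  Sum = 14.4375 mg/L·h

AUC = 14.4 mg/L·h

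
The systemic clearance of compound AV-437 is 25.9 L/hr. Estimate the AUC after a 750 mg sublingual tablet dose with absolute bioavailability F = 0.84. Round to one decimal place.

AUC_0→∞ = F × Dose / CL
        = 0.84 × 750 / 25.9 = 24.3243 mg/L·hr

AUC = 24.3 mg/L·hr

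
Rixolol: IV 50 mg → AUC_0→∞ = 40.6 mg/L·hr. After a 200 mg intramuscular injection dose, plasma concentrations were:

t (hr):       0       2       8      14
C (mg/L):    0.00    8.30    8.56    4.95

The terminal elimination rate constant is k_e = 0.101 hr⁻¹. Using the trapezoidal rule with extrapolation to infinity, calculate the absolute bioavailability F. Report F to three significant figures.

Trapezoidal AUC_0→14 (intramuscular injection):
  [0→2]: (0.00+8.30)/2 × 2 = 8.3
  [2→8]: (8.30+8.56)/2 × 6 = 50.58
  [8→14]: (8.56+4.95)/2 × 6 = 40.53
  Sum = 99.41 mg/L·hr
Tail: C_last/k_e = 4.95/0.101 = 49.010
AUC_0→∞ (intramuscular injection) = 99.41 + 49.010 = 148.42 mg/L·hr
F = (AUC_ev/D_ev)/(AUC_iv/D_iv) = (148.42/200)/(40.6/50) = 0.7421/0.812 = 0.9139

F = 0.914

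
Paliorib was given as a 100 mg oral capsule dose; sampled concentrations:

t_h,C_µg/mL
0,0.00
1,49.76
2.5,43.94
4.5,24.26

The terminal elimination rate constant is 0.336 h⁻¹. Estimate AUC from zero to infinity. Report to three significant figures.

AUC = 236 µg/mL·h

Trapezoidal AUC_0→4.5:
  [0→1]: (0.00+49.76)/2 × 1 = 24.88
  [1→2.5]: (49.76+43.94)/2 × 1.5 = 70.275
  [2.5→4.5]: (43.94+24.26)/2 × 2 = 68.2
  Sum = 163.355 µg/mL·h
Extrapolated tail: C_last / k_e = 24.26 / 0.336 = 72.202
AUC_0→∞ = 163.355 + 72.202 = 235.557 µg/mL·h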